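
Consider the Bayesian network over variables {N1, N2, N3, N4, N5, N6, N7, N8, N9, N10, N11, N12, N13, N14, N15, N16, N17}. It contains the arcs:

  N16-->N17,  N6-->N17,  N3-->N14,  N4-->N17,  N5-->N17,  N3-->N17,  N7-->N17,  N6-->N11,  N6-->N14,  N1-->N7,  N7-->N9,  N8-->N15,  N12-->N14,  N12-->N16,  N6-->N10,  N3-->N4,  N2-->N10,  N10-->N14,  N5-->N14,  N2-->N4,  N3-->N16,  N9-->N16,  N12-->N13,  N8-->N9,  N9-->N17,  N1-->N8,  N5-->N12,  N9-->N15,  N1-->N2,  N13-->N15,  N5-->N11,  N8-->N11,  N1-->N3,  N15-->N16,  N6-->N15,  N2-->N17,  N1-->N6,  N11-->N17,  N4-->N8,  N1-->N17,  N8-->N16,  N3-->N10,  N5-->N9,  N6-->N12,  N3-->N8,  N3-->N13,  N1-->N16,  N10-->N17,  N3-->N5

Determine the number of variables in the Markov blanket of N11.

12

N11 has child N17.
Pa(N11) = {N5, N6, N8}.
Co-parents of N11 (other parents of its children):
  parents(N17) \ {N11} = {N1, N2, N3, N4, N5, N6, N7, N9, N10, N16}.
MB(N11) = {N1, N2, N3, N4, N5, N6, N7, N8, N9, N10, N16, N17}, which has 12 nodes.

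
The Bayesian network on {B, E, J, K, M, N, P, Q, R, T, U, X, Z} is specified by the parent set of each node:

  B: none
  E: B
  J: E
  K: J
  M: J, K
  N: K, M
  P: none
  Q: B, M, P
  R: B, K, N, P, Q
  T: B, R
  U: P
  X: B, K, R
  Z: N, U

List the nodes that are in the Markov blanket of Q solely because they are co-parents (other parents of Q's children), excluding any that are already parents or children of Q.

{K, N}

Children of Q: R.
  parents(R) \ {Q} = {B, K, N, P}.
Excluding nodes already adjacent to Q (B, M, P, R), the co-parent-only contribution is {K, N}.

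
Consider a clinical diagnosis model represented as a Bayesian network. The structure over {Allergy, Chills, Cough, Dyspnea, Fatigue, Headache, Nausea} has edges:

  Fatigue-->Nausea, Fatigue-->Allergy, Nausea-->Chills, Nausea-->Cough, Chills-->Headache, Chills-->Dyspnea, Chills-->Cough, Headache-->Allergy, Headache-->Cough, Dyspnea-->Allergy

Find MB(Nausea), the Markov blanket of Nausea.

{Chills, Cough, Fatigue, Headache}

Nausea has children Chills, Cough.
Nausea has parent Fatigue.
Parents of each child, excluding Nausea:
  Chills has no other parent.
  Cough's other parents are Chills, Headache.
MB(Nausea) = {Chills, Cough, Fatigue, Headache}.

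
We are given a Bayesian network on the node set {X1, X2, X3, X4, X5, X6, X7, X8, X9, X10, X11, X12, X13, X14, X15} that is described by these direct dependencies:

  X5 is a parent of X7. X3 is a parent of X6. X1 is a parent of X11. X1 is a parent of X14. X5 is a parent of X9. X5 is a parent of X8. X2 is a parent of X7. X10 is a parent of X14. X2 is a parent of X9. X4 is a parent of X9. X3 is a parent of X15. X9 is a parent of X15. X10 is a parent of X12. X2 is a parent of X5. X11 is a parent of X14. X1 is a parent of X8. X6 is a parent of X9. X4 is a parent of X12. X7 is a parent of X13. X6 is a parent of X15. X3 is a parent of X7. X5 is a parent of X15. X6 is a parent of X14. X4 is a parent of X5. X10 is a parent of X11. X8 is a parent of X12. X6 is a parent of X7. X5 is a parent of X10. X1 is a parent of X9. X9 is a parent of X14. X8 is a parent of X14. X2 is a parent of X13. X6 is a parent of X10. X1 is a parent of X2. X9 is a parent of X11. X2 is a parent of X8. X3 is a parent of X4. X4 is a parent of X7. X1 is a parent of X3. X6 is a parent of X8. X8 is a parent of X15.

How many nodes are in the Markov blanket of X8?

The Markov blanket of a node is its parents, its children, and the other parents of its children.
Ch(X8) = {X12, X14, X15}.
X8 has parents X1, X2, X5, X6.
Other parents of X8's children:
  X12 also has parents X4, X10.
  X14 also has parents X1, X6, X9, X10, X11.
  X15 also has parents X3, X5, X6, X9.
MB(X8) = {X1, X2, X3, X4, X5, X6, X9, X10, X11, X12, X14, X15}, which has 12 nodes.

12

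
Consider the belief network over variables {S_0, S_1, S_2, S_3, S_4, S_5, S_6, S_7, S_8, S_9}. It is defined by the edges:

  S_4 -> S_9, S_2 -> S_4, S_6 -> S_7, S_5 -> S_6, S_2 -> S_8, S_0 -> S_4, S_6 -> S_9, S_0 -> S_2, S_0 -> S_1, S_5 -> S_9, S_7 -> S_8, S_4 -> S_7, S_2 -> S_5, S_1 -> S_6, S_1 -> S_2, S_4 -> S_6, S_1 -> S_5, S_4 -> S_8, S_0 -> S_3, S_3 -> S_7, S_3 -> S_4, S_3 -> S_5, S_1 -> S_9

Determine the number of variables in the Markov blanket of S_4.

9

A node's Markov blanket = Pa ∪ Ch ∪ (parents of Ch other than the node itself).
S_4's parents: S_0, S_2, S_3.
Ch(S_4) = {S_6, S_7, S_8, S_9}.
Co-parents of S_4 (other parents of its children):
  S_6: S_1, S_5
  S_7: S_3, S_6
  S_8: S_2, S_7
  S_9: S_1, S_5, S_6
MB(S_4) = {S_0, S_1, S_2, S_3, S_5, S_6, S_7, S_8, S_9}, which has 9 nodes.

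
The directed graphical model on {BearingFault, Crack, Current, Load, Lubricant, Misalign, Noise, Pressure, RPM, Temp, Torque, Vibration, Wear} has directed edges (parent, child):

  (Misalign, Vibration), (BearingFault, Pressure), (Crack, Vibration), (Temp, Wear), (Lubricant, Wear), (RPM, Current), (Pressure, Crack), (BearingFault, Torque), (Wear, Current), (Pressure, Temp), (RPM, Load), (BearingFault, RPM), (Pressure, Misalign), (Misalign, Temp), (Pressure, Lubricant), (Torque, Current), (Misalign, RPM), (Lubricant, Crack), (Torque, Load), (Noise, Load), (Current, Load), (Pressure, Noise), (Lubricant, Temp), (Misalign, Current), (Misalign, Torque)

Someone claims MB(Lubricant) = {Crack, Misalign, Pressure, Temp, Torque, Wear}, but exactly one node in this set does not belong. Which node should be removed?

Torque

By definition, MB(Lubricant) is built from Lubricant's parents, Lubricant's children, and the co-parents of Lubricant.
Lubricant's children: Crack, Temp, Wear.
Lubricant has parent Pressure.
For each child, the remaining parents (spouses of Lubricant):
  Temp: Misalign, Pressure
  Wear: Temp
  Crack: Pressure
MB(Lubricant) = {Crack, Misalign, Pressure, Temp, Wear}.
Torque is neither a parent, child, nor co-parent of Lubricant, so it does not belong.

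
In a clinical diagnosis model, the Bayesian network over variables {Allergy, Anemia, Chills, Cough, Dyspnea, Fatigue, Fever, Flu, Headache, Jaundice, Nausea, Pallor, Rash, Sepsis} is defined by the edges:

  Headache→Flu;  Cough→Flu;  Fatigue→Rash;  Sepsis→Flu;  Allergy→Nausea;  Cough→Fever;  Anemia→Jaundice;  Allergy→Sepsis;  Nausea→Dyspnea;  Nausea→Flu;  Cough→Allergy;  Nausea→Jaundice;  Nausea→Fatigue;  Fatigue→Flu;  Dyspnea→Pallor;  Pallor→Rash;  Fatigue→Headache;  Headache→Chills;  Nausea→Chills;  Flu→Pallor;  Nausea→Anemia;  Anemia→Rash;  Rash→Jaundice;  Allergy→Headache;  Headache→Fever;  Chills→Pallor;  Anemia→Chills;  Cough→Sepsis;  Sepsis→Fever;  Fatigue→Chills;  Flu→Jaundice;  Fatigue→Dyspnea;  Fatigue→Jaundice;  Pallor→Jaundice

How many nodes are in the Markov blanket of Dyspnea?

5

Recall MB(v) = parents ∪ children ∪ spouses, where spouses are the other parents of v's children.
Dyspnea has parents Fatigue, Nausea.
Children of Dyspnea: Pallor.
For each child, the remaining parents (spouses of Dyspnea):
  Pallor also has parents Chills, Flu.
MB(Dyspnea) = {Chills, Fatigue, Flu, Nausea, Pallor}, which has 5 nodes.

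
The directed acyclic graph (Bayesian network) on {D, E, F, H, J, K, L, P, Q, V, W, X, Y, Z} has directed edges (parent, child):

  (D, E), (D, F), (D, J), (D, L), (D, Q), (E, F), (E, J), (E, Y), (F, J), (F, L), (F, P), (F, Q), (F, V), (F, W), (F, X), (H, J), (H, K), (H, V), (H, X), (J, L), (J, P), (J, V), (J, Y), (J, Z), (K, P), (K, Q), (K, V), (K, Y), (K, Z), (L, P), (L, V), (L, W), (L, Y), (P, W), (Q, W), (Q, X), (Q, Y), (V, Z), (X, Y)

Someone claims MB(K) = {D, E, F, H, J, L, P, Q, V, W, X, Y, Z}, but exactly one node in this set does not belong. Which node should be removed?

K's parents: H.
K's children: P, Q, V, Y, Z.
Parents of each child, excluding K:
  parents(P) \ {K} = {F, J, L}.
  Q's other parents are D, F.
  V also has parents F, H, J, L.
  Y's other parents are E, J, L, Q, X.
  Z also has parents J, V.
MB(K) = {D, E, F, H, J, L, P, Q, V, X, Y, Z}.
W is neither a parent, child, nor co-parent of K, so it does not belong.

W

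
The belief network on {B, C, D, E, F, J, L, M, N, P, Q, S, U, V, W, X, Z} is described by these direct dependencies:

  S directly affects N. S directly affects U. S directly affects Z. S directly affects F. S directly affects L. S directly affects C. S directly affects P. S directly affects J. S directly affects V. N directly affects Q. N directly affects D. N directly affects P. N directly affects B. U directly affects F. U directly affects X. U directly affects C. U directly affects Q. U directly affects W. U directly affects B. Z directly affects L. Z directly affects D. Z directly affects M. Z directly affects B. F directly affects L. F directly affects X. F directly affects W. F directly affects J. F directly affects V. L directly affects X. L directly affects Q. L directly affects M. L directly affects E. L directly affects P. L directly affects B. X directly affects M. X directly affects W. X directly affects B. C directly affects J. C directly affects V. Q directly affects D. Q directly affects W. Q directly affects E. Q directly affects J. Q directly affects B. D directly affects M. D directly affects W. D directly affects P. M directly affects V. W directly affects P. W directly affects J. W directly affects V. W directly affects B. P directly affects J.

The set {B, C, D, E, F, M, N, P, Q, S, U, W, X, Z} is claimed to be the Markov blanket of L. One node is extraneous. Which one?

Recall MB(v) = parents ∪ children ∪ spouses, where spouses are the other parents of v's children.
L's parents: F, S, Z.
L's children: B, E, M, P, Q, X.
Parents of each child, excluding L:
  X: F, U
  Q: N, U
  M: D, X, Z
  E: Q
  P: D, N, S, W
  B: N, Q, U, W, X, Z
MB(L) = {B, D, E, F, M, N, P, Q, S, U, W, X, Z}.
C is neither a parent, child, nor co-parent of L, so it does not belong.

C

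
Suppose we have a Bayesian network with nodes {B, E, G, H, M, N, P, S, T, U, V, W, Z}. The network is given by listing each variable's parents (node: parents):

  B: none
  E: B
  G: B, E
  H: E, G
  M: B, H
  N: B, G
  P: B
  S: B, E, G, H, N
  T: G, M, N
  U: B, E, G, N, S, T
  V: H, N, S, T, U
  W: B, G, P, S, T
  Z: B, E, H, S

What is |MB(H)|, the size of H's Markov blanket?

10

Recall MB(v) = parents ∪ children ∪ spouses, where spouses are the other parents of v's children.
Children of H: M, S, V, Z.
Parents of H: E, G.
Other parents of H's children:
  M also has parent B.
  S's other parents are B, E, G, N.
  V also has parents N, S, T, U.
  Z also has parents B, E, S.
MB(H) = {B, E, G, M, N, S, T, U, V, Z}, which has 10 nodes.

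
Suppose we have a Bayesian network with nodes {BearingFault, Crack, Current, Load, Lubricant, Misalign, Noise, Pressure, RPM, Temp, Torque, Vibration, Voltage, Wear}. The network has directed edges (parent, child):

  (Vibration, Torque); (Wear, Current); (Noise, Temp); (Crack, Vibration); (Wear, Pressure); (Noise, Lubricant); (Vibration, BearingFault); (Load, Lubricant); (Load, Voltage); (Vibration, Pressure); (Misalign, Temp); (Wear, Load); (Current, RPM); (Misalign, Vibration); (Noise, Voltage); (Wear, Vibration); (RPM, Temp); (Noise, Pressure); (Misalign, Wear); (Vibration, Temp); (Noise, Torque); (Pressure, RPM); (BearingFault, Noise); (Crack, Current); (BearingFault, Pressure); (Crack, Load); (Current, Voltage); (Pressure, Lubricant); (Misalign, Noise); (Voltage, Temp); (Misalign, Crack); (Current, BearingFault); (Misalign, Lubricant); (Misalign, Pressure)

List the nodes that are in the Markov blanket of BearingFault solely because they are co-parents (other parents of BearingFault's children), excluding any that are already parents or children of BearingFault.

{Misalign, Wear}

Children of BearingFault: Noise, Pressure.
  parents(Noise) \ {BearingFault} = {Misalign}.
  Pressure also has parents Misalign, Noise, Vibration, Wear.
Excluding nodes already adjacent to BearingFault (Current, Noise, Pressure, Vibration), the co-parent-only contribution is {Misalign, Wear}.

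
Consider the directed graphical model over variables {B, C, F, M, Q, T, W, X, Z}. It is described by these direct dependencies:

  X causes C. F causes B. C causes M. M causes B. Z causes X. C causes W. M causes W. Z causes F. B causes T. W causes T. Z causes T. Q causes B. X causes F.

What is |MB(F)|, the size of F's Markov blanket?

F's parents: X, Z.
F's children: B.
For each child, the remaining parents (spouses of F):
  parents(B) \ {F} = {M, Q}.
MB(F) = {B, M, Q, X, Z}, which has 5 nodes.

5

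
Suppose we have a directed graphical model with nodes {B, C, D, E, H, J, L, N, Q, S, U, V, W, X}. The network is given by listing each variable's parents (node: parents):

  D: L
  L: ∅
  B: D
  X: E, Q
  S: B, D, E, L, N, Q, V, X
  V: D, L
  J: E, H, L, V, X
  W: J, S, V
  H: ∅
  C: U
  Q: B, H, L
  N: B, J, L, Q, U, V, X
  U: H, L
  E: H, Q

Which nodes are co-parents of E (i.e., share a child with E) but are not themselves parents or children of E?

Children of E: J, S, X.
  parents(X) \ {E} = {Q}.
  J also has parents H, L, V, X.
  S also has parents B, D, L, N, Q, V, X.
Excluding nodes already adjacent to E (H, J, Q, S, X), the co-parent-only contribution is {B, D, L, N, V}.

{B, D, L, N, V}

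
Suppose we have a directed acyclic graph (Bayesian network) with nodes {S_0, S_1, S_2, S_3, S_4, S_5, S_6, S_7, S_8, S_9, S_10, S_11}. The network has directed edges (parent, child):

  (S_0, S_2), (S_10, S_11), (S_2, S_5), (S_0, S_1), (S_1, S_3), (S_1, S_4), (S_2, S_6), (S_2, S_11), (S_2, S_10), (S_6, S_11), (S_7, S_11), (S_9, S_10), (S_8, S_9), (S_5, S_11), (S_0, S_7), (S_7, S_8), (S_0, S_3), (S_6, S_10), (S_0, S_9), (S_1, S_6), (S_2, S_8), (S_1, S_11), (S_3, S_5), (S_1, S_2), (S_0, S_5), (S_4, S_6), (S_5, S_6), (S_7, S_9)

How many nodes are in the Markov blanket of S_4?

4

S_4's children: S_6.
Parents of S_4: S_1.
Parents of each child, excluding S_4:
  S_6 also has parents S_1, S_2, S_5.
MB(S_4) = {S_1, S_2, S_5, S_6}, which has 4 nodes.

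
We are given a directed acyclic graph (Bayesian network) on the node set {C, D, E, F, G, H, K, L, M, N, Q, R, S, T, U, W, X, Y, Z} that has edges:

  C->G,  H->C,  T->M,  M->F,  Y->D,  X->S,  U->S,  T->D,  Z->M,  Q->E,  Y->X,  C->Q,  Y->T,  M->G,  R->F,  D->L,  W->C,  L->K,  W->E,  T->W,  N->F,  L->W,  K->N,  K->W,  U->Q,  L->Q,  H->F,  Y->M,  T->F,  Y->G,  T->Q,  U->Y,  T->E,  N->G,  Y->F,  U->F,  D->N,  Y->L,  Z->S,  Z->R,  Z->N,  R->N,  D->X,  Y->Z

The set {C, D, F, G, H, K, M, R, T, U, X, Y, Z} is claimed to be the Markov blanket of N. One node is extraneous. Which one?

By definition, MB(N) is built from N's parents, N's children, and the co-parents of N.
N has parents D, K, R, Z.
Ch(N) = {F, G}.
Co-parents of N (other parents of its children):
  F's other parents are H, M, R, T, U, Y.
  G's other parents are C, M, Y.
MB(N) = {C, D, F, G, H, K, M, R, T, U, Y, Z}.
X is neither a parent, child, nor co-parent of N, so it does not belong.

X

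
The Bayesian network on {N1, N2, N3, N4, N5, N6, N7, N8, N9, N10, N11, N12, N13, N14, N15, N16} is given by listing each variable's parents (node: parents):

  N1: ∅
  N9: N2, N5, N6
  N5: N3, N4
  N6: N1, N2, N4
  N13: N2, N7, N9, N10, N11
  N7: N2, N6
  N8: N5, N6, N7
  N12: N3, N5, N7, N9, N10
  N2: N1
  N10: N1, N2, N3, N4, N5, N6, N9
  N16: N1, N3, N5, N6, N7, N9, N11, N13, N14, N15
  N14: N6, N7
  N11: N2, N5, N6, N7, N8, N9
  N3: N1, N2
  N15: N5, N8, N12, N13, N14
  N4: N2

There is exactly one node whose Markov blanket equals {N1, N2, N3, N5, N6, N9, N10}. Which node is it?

The target node must have every member of {N1, N2, N3, N5, N6, N9, N10} as a parent, child, or co-parent, and no others.
Parents of N4: N2; children: N5, N6, N10; co-parents: N1, N2, N3, N5, N6, N9.
These exactly cover the given set, so the node is N4.

N4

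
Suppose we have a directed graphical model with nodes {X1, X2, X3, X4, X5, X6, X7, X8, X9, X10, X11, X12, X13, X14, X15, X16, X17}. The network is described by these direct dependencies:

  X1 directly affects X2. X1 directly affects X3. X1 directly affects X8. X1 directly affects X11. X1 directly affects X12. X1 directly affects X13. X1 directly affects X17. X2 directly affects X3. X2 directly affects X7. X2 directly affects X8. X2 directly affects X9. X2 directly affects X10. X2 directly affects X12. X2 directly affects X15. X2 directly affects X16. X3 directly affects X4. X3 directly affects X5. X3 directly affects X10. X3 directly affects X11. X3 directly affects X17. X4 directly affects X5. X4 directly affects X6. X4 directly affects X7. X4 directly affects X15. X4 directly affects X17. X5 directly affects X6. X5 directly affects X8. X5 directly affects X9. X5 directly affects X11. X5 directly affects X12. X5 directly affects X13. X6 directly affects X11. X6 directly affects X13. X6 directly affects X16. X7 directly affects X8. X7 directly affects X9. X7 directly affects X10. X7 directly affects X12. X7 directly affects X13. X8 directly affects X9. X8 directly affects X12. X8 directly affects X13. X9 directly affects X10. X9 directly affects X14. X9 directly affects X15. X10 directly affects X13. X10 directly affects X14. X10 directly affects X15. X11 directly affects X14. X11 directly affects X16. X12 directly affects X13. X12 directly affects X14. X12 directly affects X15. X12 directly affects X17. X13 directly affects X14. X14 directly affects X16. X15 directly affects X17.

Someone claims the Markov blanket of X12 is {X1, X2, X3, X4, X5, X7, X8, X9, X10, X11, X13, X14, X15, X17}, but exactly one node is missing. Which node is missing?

Parents of X12: X1, X2, X5, X7, X8.
Ch(X12) = {X13, X14, X15, X17}.
Co-parents of X12 (other parents of its children):
  X13: X1, X5, X6, X7, X8, X10
  X14: X9, X10, X11, X13
  X15: X2, X4, X9, X10
  X17: X1, X3, X4, X15
MB(X12) = {X1, X2, X3, X4, X5, X6, X7, X8, X9, X10, X11, X13, X14, X15, X17}.
Comparing with the claimed set, X6 is missing.

X6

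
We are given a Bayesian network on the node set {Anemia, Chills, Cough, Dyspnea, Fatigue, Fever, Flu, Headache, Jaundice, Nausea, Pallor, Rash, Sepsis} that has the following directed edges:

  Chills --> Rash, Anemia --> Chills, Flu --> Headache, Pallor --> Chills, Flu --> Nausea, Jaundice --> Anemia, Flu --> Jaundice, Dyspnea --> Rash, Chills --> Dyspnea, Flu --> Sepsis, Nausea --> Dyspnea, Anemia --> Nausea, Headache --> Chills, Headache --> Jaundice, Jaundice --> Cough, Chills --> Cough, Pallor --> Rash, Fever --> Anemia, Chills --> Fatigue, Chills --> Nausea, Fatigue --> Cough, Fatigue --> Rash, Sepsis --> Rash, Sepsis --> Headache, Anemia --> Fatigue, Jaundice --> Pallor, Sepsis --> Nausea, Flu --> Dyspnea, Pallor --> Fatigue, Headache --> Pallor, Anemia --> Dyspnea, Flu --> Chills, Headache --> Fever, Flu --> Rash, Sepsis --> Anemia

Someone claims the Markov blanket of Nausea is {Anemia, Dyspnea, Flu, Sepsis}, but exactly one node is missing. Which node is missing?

Nausea's parents: Anemia, Chills, Flu, Sepsis.
Nausea has child Dyspnea.
For each child, the remaining parents (spouses of Nausea):
  Dyspnea: Anemia, Chills, Flu
MB(Nausea) = {Anemia, Chills, Dyspnea, Flu, Sepsis}.
Comparing with the claimed set, Chills is missing.

Chills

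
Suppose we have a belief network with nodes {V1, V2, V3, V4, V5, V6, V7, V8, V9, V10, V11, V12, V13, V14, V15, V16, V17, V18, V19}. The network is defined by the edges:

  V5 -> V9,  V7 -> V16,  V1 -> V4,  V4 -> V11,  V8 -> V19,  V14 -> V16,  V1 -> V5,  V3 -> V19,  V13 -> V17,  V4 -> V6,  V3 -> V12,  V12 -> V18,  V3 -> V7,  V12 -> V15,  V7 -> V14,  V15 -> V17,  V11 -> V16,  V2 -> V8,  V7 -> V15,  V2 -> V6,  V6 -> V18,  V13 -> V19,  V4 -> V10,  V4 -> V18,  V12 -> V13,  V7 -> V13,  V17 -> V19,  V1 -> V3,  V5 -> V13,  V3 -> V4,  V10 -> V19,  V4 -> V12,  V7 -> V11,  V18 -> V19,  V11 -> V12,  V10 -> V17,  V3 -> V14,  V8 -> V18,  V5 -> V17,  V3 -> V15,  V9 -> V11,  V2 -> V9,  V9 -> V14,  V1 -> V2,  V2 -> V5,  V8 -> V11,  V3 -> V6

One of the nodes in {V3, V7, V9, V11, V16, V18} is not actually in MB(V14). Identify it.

V18

Pa(V14) = {V3, V7, V9}.
V14's children: V16.
Other parents of V14's children:
  V16: V7, V11
MB(V14) = {V3, V7, V9, V11, V16}.
V18 is neither a parent, child, nor co-parent of V14, so it does not belong.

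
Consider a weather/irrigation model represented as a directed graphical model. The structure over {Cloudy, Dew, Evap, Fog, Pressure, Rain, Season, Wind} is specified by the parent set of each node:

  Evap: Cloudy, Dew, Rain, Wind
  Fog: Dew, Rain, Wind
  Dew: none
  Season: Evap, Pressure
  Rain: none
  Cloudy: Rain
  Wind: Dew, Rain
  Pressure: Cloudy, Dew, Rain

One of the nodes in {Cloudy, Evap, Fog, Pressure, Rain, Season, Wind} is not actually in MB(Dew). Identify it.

A node's Markov blanket = Pa ∪ Ch ∪ (parents of Ch other than the node itself).
Dew's parents: none.
Dew has children Evap, Fog, Pressure, Wind.
Parents of each child, excluding Dew:
  Wind: Rain
  Evap: Cloudy, Rain, Wind
  Fog: Rain, Wind
  Pressure: Cloudy, Rain
MB(Dew) = {Cloudy, Evap, Fog, Pressure, Rain, Wind}.
Season is neither a parent, child, nor co-parent of Dew, so it does not belong.

Season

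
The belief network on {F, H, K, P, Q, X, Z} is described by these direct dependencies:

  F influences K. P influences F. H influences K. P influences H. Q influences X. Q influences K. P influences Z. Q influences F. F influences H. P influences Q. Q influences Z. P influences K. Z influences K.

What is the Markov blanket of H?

{F, K, P, Q, Z}

Parents of H: F, P.
H's children: K.
Co-parents of H (other parents of its children):
  K also has parents F, P, Q, Z.
Union: {F, P} ∪ {K} ∪ {F, P, Q, Z} = {F, K, P, Q, Z}.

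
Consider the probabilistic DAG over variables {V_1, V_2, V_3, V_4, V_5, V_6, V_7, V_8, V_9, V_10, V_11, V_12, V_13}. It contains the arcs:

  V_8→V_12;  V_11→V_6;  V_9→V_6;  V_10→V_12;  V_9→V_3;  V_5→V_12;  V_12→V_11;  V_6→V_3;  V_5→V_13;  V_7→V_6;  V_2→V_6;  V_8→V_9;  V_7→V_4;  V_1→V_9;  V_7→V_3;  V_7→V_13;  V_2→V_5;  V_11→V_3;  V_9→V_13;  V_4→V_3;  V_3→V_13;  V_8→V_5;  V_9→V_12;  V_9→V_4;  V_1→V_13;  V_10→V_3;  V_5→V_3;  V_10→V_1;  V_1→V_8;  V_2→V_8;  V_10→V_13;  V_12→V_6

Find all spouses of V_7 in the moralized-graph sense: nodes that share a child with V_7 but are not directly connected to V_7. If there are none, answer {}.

Children of V_7: V_3, V_4, V_6, V_13.
  V_4 also has parent V_9.
  parents(V_6) \ {V_7} = {V_2, V_9, V_11, V_12}.
  V_3's other parents are V_4, V_5, V_6, V_9, V_10, V_11.
  V_13 also has parents V_1, V_3, V_5, V_9, V_10.
Excluding nodes already adjacent to V_7 (V_3, V_4, V_6, V_13), the co-parent-only contribution is {V_1, V_2, V_5, V_9, V_10, V_11, V_12}.

{V_1, V_2, V_5, V_9, V_10, V_11, V_12}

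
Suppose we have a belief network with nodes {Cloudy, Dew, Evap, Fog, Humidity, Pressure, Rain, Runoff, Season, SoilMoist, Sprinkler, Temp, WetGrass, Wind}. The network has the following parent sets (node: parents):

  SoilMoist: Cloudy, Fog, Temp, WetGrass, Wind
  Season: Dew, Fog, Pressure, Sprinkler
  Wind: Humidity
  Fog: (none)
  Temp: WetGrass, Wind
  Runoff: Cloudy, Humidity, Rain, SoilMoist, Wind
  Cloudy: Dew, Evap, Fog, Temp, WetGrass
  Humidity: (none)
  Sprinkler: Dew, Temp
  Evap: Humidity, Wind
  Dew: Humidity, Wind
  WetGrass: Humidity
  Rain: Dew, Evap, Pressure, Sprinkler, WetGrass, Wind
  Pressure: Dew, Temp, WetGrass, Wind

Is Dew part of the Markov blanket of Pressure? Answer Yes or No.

Dew is a parent of Pressure.
So Dew ∈ MB(Pressure).

Yes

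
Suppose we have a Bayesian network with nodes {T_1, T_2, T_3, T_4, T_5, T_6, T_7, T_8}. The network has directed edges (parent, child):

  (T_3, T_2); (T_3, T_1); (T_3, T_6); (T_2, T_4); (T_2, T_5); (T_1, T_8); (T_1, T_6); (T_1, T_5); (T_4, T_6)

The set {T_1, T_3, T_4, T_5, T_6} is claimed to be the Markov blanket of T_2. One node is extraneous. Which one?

T_6

T_2's parents: T_3.
Ch(T_2) = {T_4, T_5}.
Other parents of T_2's children:
  T_4 has no other parent.
  parents(T_5) \ {T_2} = {T_1}.
MB(T_2) = {T_1, T_3, T_4, T_5}.
T_6 is neither a parent, child, nor co-parent of T_2, so it does not belong.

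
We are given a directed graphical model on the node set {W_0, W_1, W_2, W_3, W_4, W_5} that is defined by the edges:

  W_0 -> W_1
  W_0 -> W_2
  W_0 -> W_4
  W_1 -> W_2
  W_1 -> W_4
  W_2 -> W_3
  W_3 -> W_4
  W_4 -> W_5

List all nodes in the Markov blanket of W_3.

W_3's children: W_4.
Parents of W_3: W_2.
Parents of each child, excluding W_3:
  W_4 also has parents W_0, W_1.
Taking the union gives {W_0, W_1, W_2, W_4}.

{W_0, W_1, W_2, W_4}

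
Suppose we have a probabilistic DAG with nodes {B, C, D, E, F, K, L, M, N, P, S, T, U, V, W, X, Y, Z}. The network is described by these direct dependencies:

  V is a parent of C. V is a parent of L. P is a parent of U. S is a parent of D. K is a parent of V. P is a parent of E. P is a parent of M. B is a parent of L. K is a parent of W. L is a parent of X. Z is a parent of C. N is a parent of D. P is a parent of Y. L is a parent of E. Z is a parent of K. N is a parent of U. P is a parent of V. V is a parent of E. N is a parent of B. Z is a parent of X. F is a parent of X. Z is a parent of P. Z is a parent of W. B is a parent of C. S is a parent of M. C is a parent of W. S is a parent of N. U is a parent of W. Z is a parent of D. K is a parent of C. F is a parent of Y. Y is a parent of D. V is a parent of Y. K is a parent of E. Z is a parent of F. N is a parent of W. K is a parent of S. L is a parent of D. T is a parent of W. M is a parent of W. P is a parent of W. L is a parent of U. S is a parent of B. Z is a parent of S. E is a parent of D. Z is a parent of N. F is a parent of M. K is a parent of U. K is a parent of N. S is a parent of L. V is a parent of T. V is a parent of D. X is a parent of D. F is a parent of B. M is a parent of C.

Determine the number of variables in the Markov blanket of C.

10

Parents of C: B, K, M, V, Z.
C's children: W.
Parents of each child, excluding C:
  W: K, M, N, P, T, U, Z
MB(C) = {B, K, M, N, P, T, U, V, W, Z}, which has 10 nodes.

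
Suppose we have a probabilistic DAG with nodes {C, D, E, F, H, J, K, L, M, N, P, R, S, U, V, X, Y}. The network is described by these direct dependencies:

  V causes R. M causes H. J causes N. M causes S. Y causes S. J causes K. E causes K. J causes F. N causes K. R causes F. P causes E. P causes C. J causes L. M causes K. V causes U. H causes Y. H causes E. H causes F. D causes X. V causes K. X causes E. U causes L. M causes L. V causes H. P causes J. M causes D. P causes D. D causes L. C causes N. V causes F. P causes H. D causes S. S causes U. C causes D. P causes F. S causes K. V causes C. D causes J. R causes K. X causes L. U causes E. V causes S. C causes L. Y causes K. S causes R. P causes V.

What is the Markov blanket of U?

By definition, MB(U) is built from U's parents, U's children, and the co-parents of U.
U has children E, L.
Pa(U) = {S, V}.
Co-parents of U (other parents of its children):
  E also has parents H, P, X.
  parents(L) \ {U} = {C, D, J, M, X}.
So the Markov blanket of U is {C, D, E, H, J, L, M, P, S, V, X}.

{C, D, E, H, J, L, M, P, S, V, X}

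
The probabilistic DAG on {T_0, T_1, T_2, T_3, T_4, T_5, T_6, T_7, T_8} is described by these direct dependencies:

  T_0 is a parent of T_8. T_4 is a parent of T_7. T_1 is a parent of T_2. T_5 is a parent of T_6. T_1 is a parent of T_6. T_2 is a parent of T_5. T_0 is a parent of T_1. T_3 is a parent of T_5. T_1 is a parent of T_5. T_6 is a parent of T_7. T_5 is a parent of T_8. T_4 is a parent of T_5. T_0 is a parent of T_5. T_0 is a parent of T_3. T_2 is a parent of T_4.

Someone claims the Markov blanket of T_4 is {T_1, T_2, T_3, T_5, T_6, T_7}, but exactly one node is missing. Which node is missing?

T_0

The Markov blanket of a node is its parents, its children, and the other parents of its children.
T_4 has children T_5, T_7.
Pa(T_4) = {T_2}.
Co-parents of T_4 (other parents of its children):
  T_5's other parents are T_0, T_1, T_2, T_3.
  T_7's other parent is T_6.
MB(T_4) = {T_0, T_1, T_2, T_3, T_5, T_6, T_7}.
Comparing with the claimed set, T_0 is missing.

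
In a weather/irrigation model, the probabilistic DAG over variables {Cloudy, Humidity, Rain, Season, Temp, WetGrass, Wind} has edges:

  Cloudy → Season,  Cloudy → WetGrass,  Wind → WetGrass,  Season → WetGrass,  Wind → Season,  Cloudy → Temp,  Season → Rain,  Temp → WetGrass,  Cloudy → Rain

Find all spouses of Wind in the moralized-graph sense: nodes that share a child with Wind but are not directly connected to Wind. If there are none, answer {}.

{Cloudy, Temp}

Children of Wind: Season, WetGrass.
  Season: Cloudy
  WetGrass: Cloudy, Season, Temp
Excluding nodes already adjacent to Wind (Season, WetGrass), the co-parent-only contribution is {Cloudy, Temp}.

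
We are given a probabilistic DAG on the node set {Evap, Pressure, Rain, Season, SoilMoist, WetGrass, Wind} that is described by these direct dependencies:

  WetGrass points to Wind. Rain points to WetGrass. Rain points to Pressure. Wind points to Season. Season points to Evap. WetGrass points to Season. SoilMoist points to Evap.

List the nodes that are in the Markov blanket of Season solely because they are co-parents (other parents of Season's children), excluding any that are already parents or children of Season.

{SoilMoist}

Children of Season: Evap.
  Evap also has parent SoilMoist.
Excluding nodes already adjacent to Season (Evap, WetGrass, Wind), the co-parent-only contribution is {SoilMoist}.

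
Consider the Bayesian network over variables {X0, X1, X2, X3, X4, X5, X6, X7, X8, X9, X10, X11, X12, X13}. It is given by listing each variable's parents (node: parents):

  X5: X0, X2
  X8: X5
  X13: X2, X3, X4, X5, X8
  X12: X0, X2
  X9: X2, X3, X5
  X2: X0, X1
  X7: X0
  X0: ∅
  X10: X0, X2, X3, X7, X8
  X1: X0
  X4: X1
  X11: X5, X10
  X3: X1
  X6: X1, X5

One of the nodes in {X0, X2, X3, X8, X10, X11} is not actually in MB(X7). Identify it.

X11

X7's children: X10.
X7's parents: X0.
Parents of each child, excluding X7:
  X10 also has parents X0, X2, X3, X8.
MB(X7) = {X0, X2, X3, X8, X10}.
X11 is neither a parent, child, nor co-parent of X7, so it does not belong.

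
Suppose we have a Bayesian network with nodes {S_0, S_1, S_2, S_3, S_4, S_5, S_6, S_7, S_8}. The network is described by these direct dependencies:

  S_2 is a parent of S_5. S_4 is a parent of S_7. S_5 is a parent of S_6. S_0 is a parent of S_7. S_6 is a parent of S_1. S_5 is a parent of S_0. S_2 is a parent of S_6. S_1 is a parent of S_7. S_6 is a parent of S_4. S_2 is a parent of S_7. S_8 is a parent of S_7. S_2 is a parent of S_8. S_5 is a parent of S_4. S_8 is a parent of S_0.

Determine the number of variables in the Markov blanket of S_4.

7

Recall MB(v) = parents ∪ children ∪ spouses, where spouses are the other parents of v's children.
S_4's children: S_7.
Pa(S_4) = {S_5, S_6}.
Co-parents of S_4 (other parents of its children):
  parents(S_7) \ {S_4} = {S_0, S_1, S_2, S_8}.
MB(S_4) = {S_0, S_1, S_2, S_5, S_6, S_7, S_8}, which has 7 nodes.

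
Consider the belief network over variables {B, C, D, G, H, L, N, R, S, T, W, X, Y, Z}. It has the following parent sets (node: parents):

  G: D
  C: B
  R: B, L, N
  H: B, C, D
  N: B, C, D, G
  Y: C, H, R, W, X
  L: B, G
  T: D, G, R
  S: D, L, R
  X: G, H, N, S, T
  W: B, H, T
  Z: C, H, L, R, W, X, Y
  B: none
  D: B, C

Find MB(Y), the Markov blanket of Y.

{C, H, L, R, W, X, Z}

Y has parents C, H, R, W, X.
Y has child Z.
For each child, the remaining parents (spouses of Y):
  Z: C, H, L, R, W, X
Union: {C, H, R, W, X} ∪ {Z} ∪ {C, H, L, R, W, X} = {C, H, L, R, W, X, Z}.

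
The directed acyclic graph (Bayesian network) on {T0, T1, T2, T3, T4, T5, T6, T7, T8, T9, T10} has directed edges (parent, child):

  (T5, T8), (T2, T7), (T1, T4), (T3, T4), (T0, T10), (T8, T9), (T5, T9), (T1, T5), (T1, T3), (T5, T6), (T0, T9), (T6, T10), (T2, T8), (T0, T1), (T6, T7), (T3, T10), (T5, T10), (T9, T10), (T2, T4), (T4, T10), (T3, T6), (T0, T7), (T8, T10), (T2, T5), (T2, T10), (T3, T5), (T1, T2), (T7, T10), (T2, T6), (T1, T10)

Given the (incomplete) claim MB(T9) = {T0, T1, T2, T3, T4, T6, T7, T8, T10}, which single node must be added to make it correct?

T9 has parents T0, T5, T8.
T9's children: T10.
Co-parents of T9 (other parents of its children):
  T10 also has parents T0, T1, T2, T3, T4, T5, T6, T7, T8.
MB(T9) = {T0, T1, T2, T3, T4, T5, T6, T7, T8, T10}.
Comparing with the claimed set, T5 is missing.

T5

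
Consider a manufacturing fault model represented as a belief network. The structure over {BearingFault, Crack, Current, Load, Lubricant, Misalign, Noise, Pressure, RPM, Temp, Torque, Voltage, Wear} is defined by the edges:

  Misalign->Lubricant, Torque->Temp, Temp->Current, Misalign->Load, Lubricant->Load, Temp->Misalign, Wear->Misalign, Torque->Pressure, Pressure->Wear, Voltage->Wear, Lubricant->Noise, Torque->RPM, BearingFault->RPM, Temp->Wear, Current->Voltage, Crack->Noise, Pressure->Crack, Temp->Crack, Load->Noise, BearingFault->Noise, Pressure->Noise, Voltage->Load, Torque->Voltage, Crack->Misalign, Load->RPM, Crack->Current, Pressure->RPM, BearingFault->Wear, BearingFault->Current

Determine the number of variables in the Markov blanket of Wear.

6

Wear has child Misalign.
Pa(Wear) = {BearingFault, Pressure, Temp, Voltage}.
For each child, the remaining parents (spouses of Wear):
  Misalign also has parents Crack, Temp.
MB(Wear) = {BearingFault, Crack, Misalign, Pressure, Temp, Voltage}, which has 6 nodes.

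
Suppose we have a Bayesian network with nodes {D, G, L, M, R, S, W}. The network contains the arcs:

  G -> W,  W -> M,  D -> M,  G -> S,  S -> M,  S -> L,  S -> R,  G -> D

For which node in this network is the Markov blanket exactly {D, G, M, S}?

The target node must have every member of {D, G, M, S} as a parent, child, or co-parent, and no others.
Parents of W: G; children: M; co-parents: D, S.
These exactly cover the given set, so the node is W.

W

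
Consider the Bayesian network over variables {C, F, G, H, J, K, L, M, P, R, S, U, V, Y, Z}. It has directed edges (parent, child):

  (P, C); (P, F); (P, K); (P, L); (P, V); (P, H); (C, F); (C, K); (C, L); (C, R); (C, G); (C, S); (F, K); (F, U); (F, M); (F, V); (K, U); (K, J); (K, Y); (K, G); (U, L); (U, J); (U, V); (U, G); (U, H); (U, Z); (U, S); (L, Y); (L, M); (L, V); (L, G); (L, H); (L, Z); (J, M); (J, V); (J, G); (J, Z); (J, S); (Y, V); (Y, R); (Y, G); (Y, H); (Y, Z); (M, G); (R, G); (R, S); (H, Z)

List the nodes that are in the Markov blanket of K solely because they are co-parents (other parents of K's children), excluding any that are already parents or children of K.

Children of K: G, J, U, Y.
  U: F
  J: U
  Y: L
  G: C, J, L, M, R, U, Y
Excluding nodes already adjacent to K (C, F, G, J, P, U, Y), the co-parent-only contribution is {L, M, R}.

{L, M, R}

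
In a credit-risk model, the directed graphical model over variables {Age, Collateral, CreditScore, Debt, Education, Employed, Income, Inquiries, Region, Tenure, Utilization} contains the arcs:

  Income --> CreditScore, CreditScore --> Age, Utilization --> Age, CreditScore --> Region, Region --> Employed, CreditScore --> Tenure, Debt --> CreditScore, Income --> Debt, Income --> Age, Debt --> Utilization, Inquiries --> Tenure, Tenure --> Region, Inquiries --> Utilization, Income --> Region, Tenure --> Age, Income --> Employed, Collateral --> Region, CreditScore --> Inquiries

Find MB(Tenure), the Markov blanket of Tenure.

{Age, Collateral, CreditScore, Income, Inquiries, Region, Utilization}

Recall MB(v) = parents ∪ children ∪ spouses, where spouses are the other parents of v's children.
Tenure's parents: CreditScore, Inquiries.
Tenure's children: Age, Region.
Other parents of Tenure's children:
  parents(Region) \ {Tenure} = {Collateral, CreditScore, Income}.
  Age's other parents are CreditScore, Income, Utilization.
Union: {CreditScore, Inquiries} ∪ {Age, Region} ∪ {Collateral, CreditScore, Income, Utilization} = {Age, Collateral, CreditScore, Income, Inquiries, Region, Utilization}.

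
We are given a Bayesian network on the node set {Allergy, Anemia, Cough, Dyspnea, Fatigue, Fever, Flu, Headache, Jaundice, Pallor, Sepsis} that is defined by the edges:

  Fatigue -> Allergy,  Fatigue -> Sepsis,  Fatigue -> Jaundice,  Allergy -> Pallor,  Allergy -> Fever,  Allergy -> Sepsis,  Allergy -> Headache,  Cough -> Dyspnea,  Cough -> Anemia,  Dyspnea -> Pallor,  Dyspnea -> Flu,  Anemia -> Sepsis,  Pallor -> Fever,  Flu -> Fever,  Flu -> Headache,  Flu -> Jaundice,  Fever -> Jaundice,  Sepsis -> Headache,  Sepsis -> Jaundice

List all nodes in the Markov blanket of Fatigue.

Fatigue has children Allergy, Jaundice, Sepsis.
Parents of Fatigue: none.
Other parents of Fatigue's children:
  Allergy has no other parent.
  parents(Sepsis) \ {Fatigue} = {Allergy, Anemia}.
  parents(Jaundice) \ {Fatigue} = {Fever, Flu, Sepsis}.
MB(Fatigue) = {Allergy, Anemia, Fever, Flu, Jaundice, Sepsis}.

{Allergy, Anemia, Fever, Flu, Jaundice, Sepsis}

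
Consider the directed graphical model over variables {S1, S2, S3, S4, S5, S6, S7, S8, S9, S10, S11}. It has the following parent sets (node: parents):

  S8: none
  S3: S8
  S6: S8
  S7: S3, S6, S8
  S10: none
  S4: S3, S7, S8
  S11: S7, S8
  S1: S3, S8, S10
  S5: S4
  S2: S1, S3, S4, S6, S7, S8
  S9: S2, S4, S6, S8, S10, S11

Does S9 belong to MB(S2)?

Yes

S9 is a child of S2.
So S9 ∈ MB(S2).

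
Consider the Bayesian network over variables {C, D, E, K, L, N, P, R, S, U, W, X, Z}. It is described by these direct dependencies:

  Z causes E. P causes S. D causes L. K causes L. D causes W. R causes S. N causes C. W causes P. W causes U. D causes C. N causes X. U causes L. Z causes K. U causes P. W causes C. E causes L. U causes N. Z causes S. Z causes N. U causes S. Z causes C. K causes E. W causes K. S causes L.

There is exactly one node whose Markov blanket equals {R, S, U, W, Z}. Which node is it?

P

The target node must have every member of {R, S, U, W, Z} as a parent, child, or co-parent, and no others.
Parents of P: U, W; children: S; co-parents: R, U, Z.
These exactly cover the given set, so the node is P.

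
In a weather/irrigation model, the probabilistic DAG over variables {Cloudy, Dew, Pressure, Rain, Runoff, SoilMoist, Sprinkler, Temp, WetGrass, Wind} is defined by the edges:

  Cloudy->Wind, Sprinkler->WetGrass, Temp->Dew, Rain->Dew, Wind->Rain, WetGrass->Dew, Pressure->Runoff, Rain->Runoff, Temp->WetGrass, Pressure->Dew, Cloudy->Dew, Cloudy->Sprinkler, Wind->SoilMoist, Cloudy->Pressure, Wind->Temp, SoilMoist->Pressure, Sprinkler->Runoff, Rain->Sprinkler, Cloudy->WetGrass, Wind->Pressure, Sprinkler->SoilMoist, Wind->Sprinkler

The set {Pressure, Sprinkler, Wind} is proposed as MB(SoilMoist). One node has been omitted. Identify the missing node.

Cloudy

Recall MB(v) = parents ∪ children ∪ spouses, where spouses are the other parents of v's children.
Pa(SoilMoist) = {Sprinkler, Wind}.
Children of SoilMoist: Pressure.
Parents of each child, excluding SoilMoist:
  Pressure: Cloudy, Wind
MB(SoilMoist) = {Cloudy, Pressure, Sprinkler, Wind}.
Comparing with the claimed set, Cloudy is missing.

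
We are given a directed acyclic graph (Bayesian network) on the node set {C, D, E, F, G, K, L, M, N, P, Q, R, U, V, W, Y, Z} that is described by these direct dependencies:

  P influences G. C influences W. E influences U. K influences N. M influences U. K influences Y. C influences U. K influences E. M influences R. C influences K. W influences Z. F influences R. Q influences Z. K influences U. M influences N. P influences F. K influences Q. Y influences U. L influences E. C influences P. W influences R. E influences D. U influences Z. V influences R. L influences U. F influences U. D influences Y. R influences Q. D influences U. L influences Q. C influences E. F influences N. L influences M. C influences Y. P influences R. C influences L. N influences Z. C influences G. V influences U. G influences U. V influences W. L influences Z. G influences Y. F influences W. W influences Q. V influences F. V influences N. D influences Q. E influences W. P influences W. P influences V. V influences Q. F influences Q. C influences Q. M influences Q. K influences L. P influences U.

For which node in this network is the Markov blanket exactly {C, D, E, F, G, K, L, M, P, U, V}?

Y

The target node must have every member of {C, D, E, F, G, K, L, M, P, U, V} as a parent, child, or co-parent, and no others.
Parents of Y: C, D, G, K; children: U; co-parents: C, D, E, F, G, K, L, M, P, V.
These exactly cover the given set, so the node is Y.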